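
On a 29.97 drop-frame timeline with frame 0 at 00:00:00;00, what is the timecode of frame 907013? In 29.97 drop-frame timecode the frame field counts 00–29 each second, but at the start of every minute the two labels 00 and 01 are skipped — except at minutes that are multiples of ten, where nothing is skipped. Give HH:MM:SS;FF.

Each 10-minute DF block holds 10 × 60 × 30 − 9 × 2 = 17982 frames. 907013 ÷ 17982 → 50 full blocks, remainder 7913.
Within the partial block the first minute is 1800 frames and each further minute 1798, so 4 further minute boundaries passed. Total skipped labels = 18 × 50 + 2 × 4 = 908.
Non-drop label index = 907013 + 908 = 907921; at 30 labels/s that is 08:24:24:01, i.e. DF 08:24:24;01.

08:24:24;01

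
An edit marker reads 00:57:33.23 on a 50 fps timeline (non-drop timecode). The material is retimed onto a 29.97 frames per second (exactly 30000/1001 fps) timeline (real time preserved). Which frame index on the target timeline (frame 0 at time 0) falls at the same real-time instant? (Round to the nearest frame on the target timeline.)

Source frame index: (0×3600 + 57×60 + 33) × 50 + 23 = 172673.
Real time: 172673 / (50) = 172673/50 s.
Target frame: (172673/50) × (30000/1001) = 103603800/1001 ≈ 103500.300 → 103500.

frame 103500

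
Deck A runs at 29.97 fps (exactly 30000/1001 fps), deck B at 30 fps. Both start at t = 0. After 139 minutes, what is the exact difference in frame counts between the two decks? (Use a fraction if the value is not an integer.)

250200/1001 frames

139 min = 8340 s.
A emits 30000/1001 × 8340 = 250200000/1001 frames; B emits 30 × 8340 = 250200.
Difference = 250200/1001 frames (≈ 249.9500); B is ahead of A.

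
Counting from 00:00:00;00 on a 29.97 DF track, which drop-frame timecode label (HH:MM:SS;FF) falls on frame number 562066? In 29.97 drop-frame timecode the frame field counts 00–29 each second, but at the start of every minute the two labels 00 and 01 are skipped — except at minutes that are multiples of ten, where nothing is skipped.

05:12:34;08

Ten DF minutes hold 17982 frames, so frame 562066 lies in block 31 (frames 557442–575423) with 4624 frames into that block.
The block's first minute is 1800 frames and the rest 1798 each; 4624 frames reaches minute 2, so 31 × 18 + 2 × 2 = 562 labels have been skipped so far.
Adding those back, label number 562066 + 562 = 562628 at 30 labels/s is 18754 s + 8 f = 5 h 12 min 34 s frame 8, i.e. 05:12:34;08.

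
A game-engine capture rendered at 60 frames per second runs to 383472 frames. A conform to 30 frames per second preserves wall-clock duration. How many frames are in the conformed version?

191736 frames

Frames at target rate = 383472 × (30) / (60) = 191736.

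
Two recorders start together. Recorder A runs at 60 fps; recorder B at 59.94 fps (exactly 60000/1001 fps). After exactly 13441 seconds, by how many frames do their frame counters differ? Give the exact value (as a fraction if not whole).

806460/1001 frames

A emits 60 × 13441 = 806460 frames; B emits 60000/1001 × 13441 = 806460000/1001.
Difference = 806460/1001 frames (≈ 805.6543); B is behind A.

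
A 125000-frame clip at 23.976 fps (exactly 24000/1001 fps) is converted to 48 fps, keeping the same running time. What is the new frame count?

250250 frames

Target frames = source frames × (target rate / source rate) = 125000 × (48)/(24000/1001) = 125000 × 1001/500 = 250250.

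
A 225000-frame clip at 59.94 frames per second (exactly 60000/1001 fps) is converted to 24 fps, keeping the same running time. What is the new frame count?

Target frames = source frames × (target rate / source rate) = 225000 × (24)/(60000/1001) = 225000 × 1001/2500 = 90090.

90090 frames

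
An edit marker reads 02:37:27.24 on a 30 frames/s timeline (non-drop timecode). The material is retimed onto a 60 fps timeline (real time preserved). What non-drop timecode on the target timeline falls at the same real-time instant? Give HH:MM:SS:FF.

Source frame index: (2×3600 + 37×60 + 27) × 30 + 24 = 283434.
Real time: 283434 / (30) = 47239/5 s.
Target frame: (47239/5) × (60) = 566868.
At 60 labels/s: frame 566868 → 02:37:27:48.

02:37:27:48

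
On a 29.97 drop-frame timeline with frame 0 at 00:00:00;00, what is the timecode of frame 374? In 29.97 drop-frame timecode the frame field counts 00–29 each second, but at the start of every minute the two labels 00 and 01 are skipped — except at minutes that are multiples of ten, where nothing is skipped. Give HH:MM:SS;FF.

00:00:12;14

Ten DF minutes hold 17982 frames, so frame 374 lies in block 0 (frames 0–17981) with 374 frames into that block.
The block's first minute is 1800 frames and the rest 1798 each; 374 frames reaches minute 0, so 0 × 18 + 0 × 2 = 0 labels have been skipped so far.
Adding those back, label number 374 + 0 = 374 at 30 labels/s is 12 s + 14 f = 0 h 0 min 12 s frame 14, i.e. 00:00:12;14.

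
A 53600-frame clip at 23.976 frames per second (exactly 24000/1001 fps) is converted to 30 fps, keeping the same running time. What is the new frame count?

67067 frames

Target frames = source frames × (target rate / source rate) = 53600 × (30)/(24000/1001) = 53600 × 1001/800 = 67067.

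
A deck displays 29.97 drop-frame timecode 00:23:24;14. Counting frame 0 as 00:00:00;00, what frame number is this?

42092

As if non-drop at 30 labels/s: (0 × 3600 + 23 × 60 + 24) × 30 + 14 = 42134.
Minute boundaries passed: 23; those not divisible by 10: 23 − 2 = 21; dropped labels = 2 × 21 = 42.
Actual frame index = 42134 − 42 = 42092.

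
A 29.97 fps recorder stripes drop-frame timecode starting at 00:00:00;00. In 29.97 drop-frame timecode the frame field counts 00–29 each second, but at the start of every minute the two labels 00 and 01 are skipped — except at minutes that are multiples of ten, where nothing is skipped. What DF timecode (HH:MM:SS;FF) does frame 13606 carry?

00:07:34;00

Each 10-minute DF block holds 10 × 60 × 30 − 9 × 2 = 17982 frames. 13606 ÷ 17982 → 0 full blocks, remainder 13606.
Within the partial block the first minute is 1800 frames and each further minute 1798, so 7 further minute boundaries passed. Total skipped labels = 18 × 0 + 2 × 7 = 14.
Non-drop label index = 13606 + 14 = 13620; at 30 labels/s that is 00:07:34:00, i.e. DF 00:07:34;00.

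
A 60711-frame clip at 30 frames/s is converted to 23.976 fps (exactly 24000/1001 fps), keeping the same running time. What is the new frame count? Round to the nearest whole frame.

Frames at target rate = 60711 × (24000/1001) / (30) = 6938400/143 ≈ 48520.280.
Nearest whole frame: 48520.

48520 frames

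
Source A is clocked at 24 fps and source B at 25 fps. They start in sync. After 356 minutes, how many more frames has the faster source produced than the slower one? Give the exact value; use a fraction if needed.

356 min = 21360 s.
A emits 24 × 21360 = 512640 frames; B emits 25 × 21360 = 534000.
Difference = 21360 frames; B is ahead of A.

21360 frames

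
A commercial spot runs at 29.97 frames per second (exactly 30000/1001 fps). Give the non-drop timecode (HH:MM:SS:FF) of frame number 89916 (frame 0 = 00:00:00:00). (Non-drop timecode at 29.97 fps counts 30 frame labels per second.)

89916 ÷ 30 = 2997 full seconds, remainder 6 frames.
2997 s = 0 h 49 min 57 s.
Timecode: 00:49:57:06.

00:49:57:06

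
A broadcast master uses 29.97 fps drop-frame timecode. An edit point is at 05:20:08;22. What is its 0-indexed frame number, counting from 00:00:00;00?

Complete 10-minute blocks: 32, each 17982 frames → 575424.
Remaining 0 whole minutes in the current block: 0 frames.
Within the current minute: 8 × 30 + 22 = 262. Total = 575424 + 0 + 262 = 575686.

575686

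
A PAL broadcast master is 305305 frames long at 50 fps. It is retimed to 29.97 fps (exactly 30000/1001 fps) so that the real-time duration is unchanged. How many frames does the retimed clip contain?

Target frames = source frames × (target rate / source rate) = 305305 × (30000/1001)/(50) = 305305 × 600/1001 = 183000.

183000 frames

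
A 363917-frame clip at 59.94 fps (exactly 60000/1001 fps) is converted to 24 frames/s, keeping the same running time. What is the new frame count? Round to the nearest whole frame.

145712 frames

Frames at target rate = 363917 × (24) / (60000/1001) = 364280917/2500 ≈ 145712.367.
Nearest whole frame: 145712.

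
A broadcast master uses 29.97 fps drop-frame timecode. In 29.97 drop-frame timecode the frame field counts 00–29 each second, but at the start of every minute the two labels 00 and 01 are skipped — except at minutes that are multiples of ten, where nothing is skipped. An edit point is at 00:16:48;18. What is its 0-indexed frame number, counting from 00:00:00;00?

As if non-drop at 30 labels/s: (0 × 3600 + 16 × 60 + 48) × 30 + 18 = 30258.
Minute boundaries passed: 16; those not divisible by 10: 16 − 1 = 15; dropped labels = 2 × 15 = 30.
Actual frame index = 30258 − 30 = 30228.

30228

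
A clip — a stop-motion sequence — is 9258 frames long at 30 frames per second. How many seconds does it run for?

Running time = 9258 / (30) = 308.6 s.

308.6 seconds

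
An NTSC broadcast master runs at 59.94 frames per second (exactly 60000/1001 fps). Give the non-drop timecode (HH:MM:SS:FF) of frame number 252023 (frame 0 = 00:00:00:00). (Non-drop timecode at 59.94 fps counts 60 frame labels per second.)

252023 ÷ 60 = 4200 full seconds, remainder 23 frames.
4200 s = 1 h 10 min 0 s.
Timecode: 01:10:00:23.

01:10:00:23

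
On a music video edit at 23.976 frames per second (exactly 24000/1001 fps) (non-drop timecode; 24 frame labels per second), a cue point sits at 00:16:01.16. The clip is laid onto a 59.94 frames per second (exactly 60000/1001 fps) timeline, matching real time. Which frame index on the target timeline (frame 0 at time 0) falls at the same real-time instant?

frame 57700

Source frame index: (0×3600 + 16×60 + 1) × 24 + 16 = 23080.
Real time: 23080 / (24000/1001) = 577577/600 s.
Target frame: (577577/600) × (60000/1001) = 57700.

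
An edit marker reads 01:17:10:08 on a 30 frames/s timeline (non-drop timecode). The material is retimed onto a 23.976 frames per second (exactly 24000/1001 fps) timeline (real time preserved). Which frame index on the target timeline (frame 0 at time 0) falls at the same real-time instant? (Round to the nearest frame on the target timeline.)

frame 111015

Source frame index: (1×3600 + 17×60 + 10) × 30 + 8 = 138908.
Real time: 138908 / (30) = 69454/15 s.
Target frame: (69454/15) × (24000/1001) = 1443200/13 ≈ 111015.385 → 111015.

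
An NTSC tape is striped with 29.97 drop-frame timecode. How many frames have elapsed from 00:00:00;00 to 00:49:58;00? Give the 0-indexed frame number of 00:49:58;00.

As if non-drop at 30 labels/s: (0 × 3600 + 49 × 60 + 58) × 30 + 0 = 89940.
Minute boundaries passed: 49; those not divisible by 10: 49 − 4 = 45; dropped labels = 2 × 45 = 90.
Actual frame index = 89940 − 90 = 89850.

89850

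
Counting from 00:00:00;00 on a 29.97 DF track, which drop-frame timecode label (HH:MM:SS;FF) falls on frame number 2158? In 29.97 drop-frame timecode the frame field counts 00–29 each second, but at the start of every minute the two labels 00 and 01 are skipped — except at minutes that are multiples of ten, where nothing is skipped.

00:01:12;00

Each 10-minute DF block holds 10 × 60 × 30 − 9 × 2 = 17982 frames. 2158 ÷ 17982 → 0 full blocks, remainder 2158.
Within the partial block the first minute is 1800 frames and each further minute 1798, so 1 further minute boundary passed. Total skipped labels = 18 × 0 + 2 × 1 = 2.
Non-drop label index = 2158 + 2 = 2160; at 30 labels/s that is 00:01:12:00, i.e. DF 00:01:12;00.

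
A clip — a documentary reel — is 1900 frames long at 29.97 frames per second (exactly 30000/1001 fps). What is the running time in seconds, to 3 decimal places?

63.397 seconds

Running time = 1900 × 1001/30000 = 19019/300 s ≈ 63.397 s.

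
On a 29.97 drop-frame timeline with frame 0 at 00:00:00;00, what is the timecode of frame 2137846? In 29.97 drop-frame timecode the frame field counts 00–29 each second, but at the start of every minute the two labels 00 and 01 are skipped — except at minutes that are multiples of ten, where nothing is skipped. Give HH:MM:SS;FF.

Ten DF minutes hold 17982 frames, so frame 2137846 lies in block 118 (frames 2121876–2139857) with 15970 frames into that block.
The block's first minute is 1800 frames and the rest 1798 each; 15970 frames reaches minute 8, so 118 × 18 + 8 × 2 = 2140 labels have been skipped so far.
Adding those back, label number 2137846 + 2140 = 2139986 at 30 labels/s is 71332 s + 26 f = 19 h 48 min 52 s frame 26, i.e. 19:48:52;26.

19:48:52;26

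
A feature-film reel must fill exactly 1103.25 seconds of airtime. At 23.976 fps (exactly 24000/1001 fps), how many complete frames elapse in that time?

26451 frames

Frames = 1103.25 × 24000/1001 = 26478000/1001 ≈ 26451.5485.
Complete frames: 26451.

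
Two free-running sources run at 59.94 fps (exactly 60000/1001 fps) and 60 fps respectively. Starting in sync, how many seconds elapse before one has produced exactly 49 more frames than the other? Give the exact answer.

The gap grows by |60 − 60000/1001| = 60/1001 frames per second.
Time for a 49-frame gap: 49 ÷ (60/1001) = 49049/60 s.

49049/60 seconds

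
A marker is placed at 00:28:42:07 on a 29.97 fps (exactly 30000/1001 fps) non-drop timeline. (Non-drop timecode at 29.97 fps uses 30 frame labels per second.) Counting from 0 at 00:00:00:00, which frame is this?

Total seconds to the label: (0 × 3600 + 28 × 60 + 42) = 1722.
Frame index = 1722 × 30 + 7 = 51667.

frame 51667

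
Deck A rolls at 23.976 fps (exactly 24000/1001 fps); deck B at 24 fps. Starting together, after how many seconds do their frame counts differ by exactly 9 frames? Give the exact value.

375.375 seconds

The gap grows by |24 − 24000/1001| = 24/1001 frames per second.
Time for a 9-frame gap: 9 ÷ (24/1001) = 375.375 s.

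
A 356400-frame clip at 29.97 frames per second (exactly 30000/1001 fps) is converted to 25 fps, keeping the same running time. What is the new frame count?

Target frames = source frames × (target rate / source rate) = 356400 × (25)/(30000/1001) = 356400 × 1001/1200 = 297297.

297297 frames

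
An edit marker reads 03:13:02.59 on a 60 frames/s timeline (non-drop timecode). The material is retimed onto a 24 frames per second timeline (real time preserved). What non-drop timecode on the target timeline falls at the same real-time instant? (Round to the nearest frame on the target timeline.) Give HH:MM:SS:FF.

03:13:03:00

Source frame index: (3×3600 + 13×60 + 2) × 60 + 59 = 694979.
Real time: 694979 / (60) = 694979/60 s.
Target frame: (694979/60) × (24) = 1389958/5 ≈ 277991.600 → 277992.
At 24 labels/s: frame 277992 → 03:13:03:00.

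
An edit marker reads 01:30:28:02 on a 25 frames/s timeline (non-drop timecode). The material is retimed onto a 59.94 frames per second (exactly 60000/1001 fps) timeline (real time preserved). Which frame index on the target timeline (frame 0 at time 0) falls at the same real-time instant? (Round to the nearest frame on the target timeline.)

frame 325359

Source frame index: (1×3600 + 30×60 + 28) × 25 + 2 = 135702.
Real time: 135702 / (25) = 135702/25 s.
Target frame: (135702/25) × (60000/1001) = 46526400/143 ≈ 325359.441 → 325359.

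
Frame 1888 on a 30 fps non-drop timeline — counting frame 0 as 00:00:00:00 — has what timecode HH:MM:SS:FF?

00:01:02:28

1888 ÷ 30 = 62 full seconds, remainder 28 frames.
62 s = 0 h 1 min 2 s.
Timecode: 00:01:02:28.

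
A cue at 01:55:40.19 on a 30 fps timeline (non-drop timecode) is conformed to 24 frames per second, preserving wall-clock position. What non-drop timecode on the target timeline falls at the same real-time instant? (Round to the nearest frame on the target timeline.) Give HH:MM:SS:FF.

Source frame index: (1×3600 + 55×60 + 40) × 30 + 19 = 208219.
Real time: 208219 / (30) = 208219/30 s.
Target frame: (208219/30) × (24) = 832876/5 ≈ 166575.200 → 166575.
At 24 labels/s: frame 166575 → 01:55:40:15.

01:55:40:15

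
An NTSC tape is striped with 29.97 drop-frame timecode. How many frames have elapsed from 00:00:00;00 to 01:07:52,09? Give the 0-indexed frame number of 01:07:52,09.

As if non-drop at 30 labels/s: (1 × 3600 + 7 × 60 + 52) × 30 + 9 = 122169.
Minute boundaries passed: 67; those not divisible by 10: 67 − 6 = 61; dropped labels = 2 × 61 = 122.
Actual frame index = 122169 − 122 = 122047.

122047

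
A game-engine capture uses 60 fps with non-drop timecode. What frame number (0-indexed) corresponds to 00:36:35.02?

Total seconds to the label: (0 × 3600 + 36 × 60 + 35) = 2195.
Frame index = 2195 × 60 + 2 = 131702.

frame 131702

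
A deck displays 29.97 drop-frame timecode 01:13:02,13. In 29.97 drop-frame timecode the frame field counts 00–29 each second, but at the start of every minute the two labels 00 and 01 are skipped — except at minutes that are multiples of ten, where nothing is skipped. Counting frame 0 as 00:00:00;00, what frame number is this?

131341

Complete 10-minute blocks: 7, each 17982 frames → 125874.
Remaining 3 whole minutes in the current block: 1800 + 2 × 1798 = 5396 frames.
Within the current minute: 2 × 30 + 13 − 2 = 71 (labels ;00/;01 skipped at this minute). Total = 125874 + 5396 + 71 = 131341.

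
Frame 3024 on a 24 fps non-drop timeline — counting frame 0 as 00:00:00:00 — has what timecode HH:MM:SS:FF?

00:02:06:00

3024 ÷ 24 = 126 full seconds, remainder 0 frames.
126 s = 0 h 2 min 6 s.
Timecode: 00:02:06:00.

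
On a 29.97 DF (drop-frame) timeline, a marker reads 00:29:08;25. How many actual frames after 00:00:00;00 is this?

52411

As if non-drop at 30 labels/s: (0 × 3600 + 29 × 60 + 8) × 30 + 25 = 52465.
Minute boundaries passed: 29; those not divisible by 10: 29 − 2 = 27; dropped labels = 2 × 27 = 54.
Actual frame index = 52465 − 54 = 52411.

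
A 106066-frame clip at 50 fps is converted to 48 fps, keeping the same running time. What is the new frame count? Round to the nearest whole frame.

101823 frames

Frames at target rate = 106066 × (48) / (50) = 2545584/25 ≈ 101823.360.
Nearest whole frame: 101823.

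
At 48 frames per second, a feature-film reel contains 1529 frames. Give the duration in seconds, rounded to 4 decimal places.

Running time = 1529 × 1/48 = 1529/48 s ≈ 31.8542 s.

31.8542 seconds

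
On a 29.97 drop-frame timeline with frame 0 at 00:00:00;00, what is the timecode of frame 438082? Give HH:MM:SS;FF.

04:03:37;10

Each 10-minute DF block holds 10 × 60 × 30 − 9 × 2 = 17982 frames. 438082 ÷ 17982 → 24 full blocks, remainder 6514.
Within the partial block the first minute is 1800 frames and each further minute 1798, so 3 further minute boundaries passed. Total skipped labels = 18 × 24 + 2 × 3 = 438.
Non-drop label index = 438082 + 438 = 438520; at 30 labels/s that is 04:03:37:10, i.e. DF 04:03:37;10.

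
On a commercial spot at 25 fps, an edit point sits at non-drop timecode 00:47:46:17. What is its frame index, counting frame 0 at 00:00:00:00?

frame 71667

Total seconds to the label: (0 × 3600 + 47 × 60 + 46) = 2866.
Frame index = 2866 × 25 + 17 = 71667.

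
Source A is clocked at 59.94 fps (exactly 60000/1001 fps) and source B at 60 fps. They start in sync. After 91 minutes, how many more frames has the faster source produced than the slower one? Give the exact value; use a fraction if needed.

3600/11 frames

91 min = 5460 s.
A emits 60000/1001 × 5460 = 3600000/11 frames; B emits 60 × 5460 = 327600.
Difference = 3600/11 frames (≈ 327.2727); B is ahead of A.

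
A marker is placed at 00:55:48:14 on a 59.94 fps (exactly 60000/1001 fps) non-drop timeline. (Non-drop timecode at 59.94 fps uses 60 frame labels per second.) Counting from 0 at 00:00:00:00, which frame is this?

200894

Total seconds to the label: (0 × 3600 + 55 × 60 + 48) = 3348.
Frame index = 3348 × 60 + 14 = 200894.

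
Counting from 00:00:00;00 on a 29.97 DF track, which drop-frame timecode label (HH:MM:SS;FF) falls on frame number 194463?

Each 10-minute DF block holds 10 × 60 × 30 − 9 × 2 = 17982 frames. 194463 ÷ 17982 → 10 full blocks, remainder 14643.
Within the partial block the first minute is 1800 frames and each further minute 1798, so 8 further minute boundaries passed. Total skipped labels = 18 × 10 + 2 × 8 = 196.
Non-drop label index = 194463 + 196 = 194659; at 30 labels/s that is 01:48:08:19, i.e. DF 01:48:08;19.

01:48:08;19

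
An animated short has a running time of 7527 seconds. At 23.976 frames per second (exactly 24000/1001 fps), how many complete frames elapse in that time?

Frames = 7527 × 24000/1001 = 13896000/77 ≈ 180467.5325.
Complete frames: 180467.

180467 frames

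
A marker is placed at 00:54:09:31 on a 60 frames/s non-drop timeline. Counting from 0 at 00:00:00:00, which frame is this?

Total seconds to the label: (0 × 3600 + 54 × 60 + 9) = 3249.
Frame index = 3249 × 60 + 31 = 194971.

frame 194971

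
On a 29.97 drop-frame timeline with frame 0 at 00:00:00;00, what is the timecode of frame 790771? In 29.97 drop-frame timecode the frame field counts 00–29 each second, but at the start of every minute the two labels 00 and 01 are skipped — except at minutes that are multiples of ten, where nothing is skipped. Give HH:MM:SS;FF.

Ten DF minutes hold 17982 frames, so frame 790771 lies in block 43 (frames 773226–791207) with 17545 frames into that block.
The block's first minute is 1800 frames and the rest 1798 each; 17545 frames reaches minute 9, so 43 × 18 + 9 × 2 = 792 labels have been skipped so far.
Adding those back, label number 790771 + 792 = 791563 at 30 labels/s is 26385 s + 13 f = 7 h 19 min 45 s frame 13, i.e. 07:19:45;13.

07:19:45;13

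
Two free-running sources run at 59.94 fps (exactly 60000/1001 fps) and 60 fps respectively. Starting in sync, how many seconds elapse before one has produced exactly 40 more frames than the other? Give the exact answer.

The gap grows by |60 − 60000/1001| = 60/1001 frames per second.
Time for a 40-frame gap: 40 ÷ (60/1001) = 2002/3 s.

2002/3 seconds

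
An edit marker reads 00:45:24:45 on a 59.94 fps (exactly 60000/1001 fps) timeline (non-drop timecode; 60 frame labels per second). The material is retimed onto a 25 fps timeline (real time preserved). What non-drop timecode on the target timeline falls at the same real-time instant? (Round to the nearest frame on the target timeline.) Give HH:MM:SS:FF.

00:45:27:12

Source frame index: (0×3600 + 45×60 + 24) × 60 + 45 = 163485.
Real time: 163485 / (60000/1001) = 10909899/4000 s.
Target frame: (10909899/4000) × (25) = 10909899/160 ≈ 68186.869 → 68187.
At 25 labels/s: frame 68187 → 00:45:27:12.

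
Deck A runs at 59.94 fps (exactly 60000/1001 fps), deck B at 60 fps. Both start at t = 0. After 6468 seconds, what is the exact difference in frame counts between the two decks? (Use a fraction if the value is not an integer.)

A emits 60000/1001 × 6468 = 5040000/13 frames; B emits 60 × 6468 = 388080.
Difference = 5040/13 frames (≈ 387.6923); B is ahead of A.

5040/13 frames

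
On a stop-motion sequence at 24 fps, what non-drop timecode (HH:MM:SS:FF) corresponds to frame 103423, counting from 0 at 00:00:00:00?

01:11:49:07

103423 ÷ 24 = 4309 full seconds, remainder 7 frames.
4309 s = 1 h 11 min 49 s.
Timecode: 01:11:49:07.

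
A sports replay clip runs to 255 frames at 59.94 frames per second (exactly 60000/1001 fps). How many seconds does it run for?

4.25425 seconds

Running time = 255 / (60000/1001) = 4.25425 s.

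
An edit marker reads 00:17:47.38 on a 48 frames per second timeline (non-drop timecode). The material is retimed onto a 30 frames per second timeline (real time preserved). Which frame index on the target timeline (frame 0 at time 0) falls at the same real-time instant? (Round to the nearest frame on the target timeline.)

frame 32034

Source frame index: (0×3600 + 17×60 + 47) × 48 + 38 = 51254.
Real time: 51254 / (48) = 25627/24 s.
Target frame: (25627/24) × (30) = 128135/4 ≈ 32033.750 → 32034.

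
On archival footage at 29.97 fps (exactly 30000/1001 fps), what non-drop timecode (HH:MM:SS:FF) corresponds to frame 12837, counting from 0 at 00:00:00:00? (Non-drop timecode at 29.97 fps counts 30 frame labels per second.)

12837 ÷ 30 = 427 full seconds, remainder 27 frames.
427 s = 0 h 7 min 7 s.
Timecode: 00:07:07:27.

00:07:07:27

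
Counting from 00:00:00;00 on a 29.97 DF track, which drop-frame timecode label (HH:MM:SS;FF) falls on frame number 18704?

00:10:24;02

Each 10-minute DF block holds 10 × 60 × 30 − 9 × 2 = 17982 frames. 18704 ÷ 17982 → 1 full block, remainder 722.
Within the partial block the first minute is 1800 frames and each further minute 1798, so 0 further minute boundaries passed. Total skipped labels = 18 × 1 + 2 × 0 = 18.
Non-drop label index = 18704 + 18 = 18722; at 30 labels/s that is 00:10:24:02, i.e. DF 00:10:24;02.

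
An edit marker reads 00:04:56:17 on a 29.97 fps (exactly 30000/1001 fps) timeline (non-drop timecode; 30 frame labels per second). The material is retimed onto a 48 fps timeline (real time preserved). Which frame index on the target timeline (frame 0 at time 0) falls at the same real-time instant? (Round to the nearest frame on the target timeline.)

frame 14249

Source frame index: (0×3600 + 4×60 + 56) × 30 + 17 = 8897.
Real time: 8897 / (30000/1001) = 8905897/30000 s.
Target frame: (8905897/30000) × (48) = 8905897/625 ≈ 14249.435 → 14249.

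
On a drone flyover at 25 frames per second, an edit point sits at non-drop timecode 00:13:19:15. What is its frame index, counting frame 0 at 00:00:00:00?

Total seconds to the label: (0 × 3600 + 13 × 60 + 19) = 799.
Frame index = 799 × 25 + 15 = 19990.

19990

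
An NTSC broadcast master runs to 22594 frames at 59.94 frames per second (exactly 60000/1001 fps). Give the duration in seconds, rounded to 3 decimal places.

376.943 seconds

Running time = 22594 × 1001/60000 = 11308297/30000 s ≈ 376.943 s.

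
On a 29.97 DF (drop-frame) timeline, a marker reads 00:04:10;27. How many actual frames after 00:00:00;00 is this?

7519

Complete 10-minute blocks: 0, each 17982 frames → 0.
Remaining 4 whole minutes in the current block: 1800 + 3 × 1798 = 7194 frames.
Within the current minute: 10 × 30 + 27 − 2 = 325 (labels ;00/;01 skipped at this minute). Total = 0 + 7194 + 325 = 7519.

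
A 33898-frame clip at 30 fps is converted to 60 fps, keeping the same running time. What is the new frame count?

Target frames = source frames × (target rate / source rate) = 33898 × (60)/(30) = 33898 × 2 = 67796.

67796 frames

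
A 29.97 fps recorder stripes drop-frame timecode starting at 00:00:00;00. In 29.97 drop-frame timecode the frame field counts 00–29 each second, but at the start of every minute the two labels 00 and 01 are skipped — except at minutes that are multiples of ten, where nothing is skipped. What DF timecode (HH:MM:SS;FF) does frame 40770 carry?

00:22:40;10

Each 10-minute DF block holds 10 × 60 × 30 − 9 × 2 = 17982 frames. 40770 ÷ 17982 → 2 full blocks, remainder 4806.
Within the partial block the first minute is 1800 frames and each further minute 1798, so 2 further minute boundaries passed. Total skipped labels = 18 × 2 + 2 × 2 = 40.
Non-drop label index = 40770 + 40 = 40810; at 30 labels/s that is 00:22:40:10, i.e. DF 00:22:40;10.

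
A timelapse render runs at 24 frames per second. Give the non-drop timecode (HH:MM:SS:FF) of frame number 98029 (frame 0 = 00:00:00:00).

01:08:04:13

98029 ÷ 24 = 4084 full seconds, remainder 13 frames.
4084 s = 1 h 8 min 4 s.
Timecode: 01:08:04:13.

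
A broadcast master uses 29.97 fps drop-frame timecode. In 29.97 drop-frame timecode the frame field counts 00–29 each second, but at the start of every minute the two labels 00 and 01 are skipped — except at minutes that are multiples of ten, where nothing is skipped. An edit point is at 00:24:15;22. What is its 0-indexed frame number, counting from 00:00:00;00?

As if non-drop at 30 labels/s: (0 × 3600 + 24 × 60 + 15) × 30 + 22 = 43672.
Minute boundaries passed: 24; those not divisible by 10: 24 − 2 = 22; dropped labels = 2 × 22 = 44.
Actual frame index = 43672 − 44 = 43628.

43628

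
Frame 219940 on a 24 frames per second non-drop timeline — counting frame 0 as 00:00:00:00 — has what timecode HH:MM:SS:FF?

219940 ÷ 24 = 9164 full seconds, remainder 4 frames.
9164 s = 2 h 32 min 44 s.
Timecode: 02:32:44:04.

02:32:44:04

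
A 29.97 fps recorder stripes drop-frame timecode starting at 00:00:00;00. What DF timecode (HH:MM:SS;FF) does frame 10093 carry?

00:05:36;23

Each 10-minute DF block holds 10 × 60 × 30 − 9 × 2 = 17982 frames. 10093 ÷ 17982 → 0 full blocks, remainder 10093.
Within the partial block the first minute is 1800 frames and each further minute 1798, so 5 further minute boundaries passed. Total skipped labels = 18 × 0 + 2 × 5 = 10.
Non-drop label index = 10093 + 10 = 10103; at 30 labels/s that is 00:05:36:23, i.e. DF 00:05:36;23.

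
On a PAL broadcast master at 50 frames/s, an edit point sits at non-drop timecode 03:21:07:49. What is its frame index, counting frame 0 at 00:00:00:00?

603399

Total seconds to the label: (3 × 3600 + 21 × 60 + 7) = 12067.
Frame index = 12067 × 50 + 49 = 603399.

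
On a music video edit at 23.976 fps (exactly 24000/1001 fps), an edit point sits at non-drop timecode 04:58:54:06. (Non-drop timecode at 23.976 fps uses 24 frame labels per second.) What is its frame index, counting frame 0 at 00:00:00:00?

frame 430422

Total seconds to the label: (4 × 3600 + 58 × 60 + 54) = 17934.
Frame index = 17934 × 24 + 6 = 430422.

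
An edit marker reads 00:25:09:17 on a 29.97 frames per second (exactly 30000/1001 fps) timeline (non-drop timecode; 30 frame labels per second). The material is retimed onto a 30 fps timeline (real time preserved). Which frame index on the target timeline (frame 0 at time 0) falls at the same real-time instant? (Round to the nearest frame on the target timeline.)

Source frame index: (0×3600 + 25×60 + 9) × 30 + 17 = 45287.
Real time: 45287 / (30000/1001) = 45332287/30000 s.
Target frame: (45332287/30000) × (30) = 45332287/1000 ≈ 45332.287 → 45332.

frame 45332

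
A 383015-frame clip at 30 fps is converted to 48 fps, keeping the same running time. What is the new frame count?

612824 frames

Target frames = source frames × (target rate / source rate) = 383015 × (48)/(30) = 383015 × 8/5 = 612824.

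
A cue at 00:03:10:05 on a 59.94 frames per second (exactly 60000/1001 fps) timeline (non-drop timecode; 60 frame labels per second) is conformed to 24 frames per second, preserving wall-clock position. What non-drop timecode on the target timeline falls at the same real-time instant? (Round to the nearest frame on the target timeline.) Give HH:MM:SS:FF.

00:03:10:07

Source frame index: (0×3600 + 3×60 + 10) × 60 + 5 = 11405.
Real time: 11405 / (60000/1001) = 2283281/12000 s.
Target frame: (2283281/12000) × (24) = 2283281/500 ≈ 4566.562 → 4567.
At 24 labels/s: frame 4567 → 00:03:10:07.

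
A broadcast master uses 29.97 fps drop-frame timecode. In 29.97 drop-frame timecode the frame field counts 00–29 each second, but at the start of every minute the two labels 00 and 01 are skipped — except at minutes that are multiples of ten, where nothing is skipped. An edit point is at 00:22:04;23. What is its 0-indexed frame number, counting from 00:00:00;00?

Complete 10-minute blocks: 2, each 17982 frames → 35964.
Remaining 2 whole minutes in the current block: 1800 + 1 × 1798 = 3598 frames.
Within the current minute: 4 × 30 + 23 − 2 = 141 (labels ;00/;01 skipped at this minute). Total = 35964 + 3598 + 141 = 39703.

39703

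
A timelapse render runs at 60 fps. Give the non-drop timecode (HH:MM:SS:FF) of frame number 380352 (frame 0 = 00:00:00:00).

01:45:39:12

380352 ÷ 60 = 6339 full seconds, remainder 12 frames.
6339 s = 1 h 45 min 39 s.
Timecode: 01:45:39:12.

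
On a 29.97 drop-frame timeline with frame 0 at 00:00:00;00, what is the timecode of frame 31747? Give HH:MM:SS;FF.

00:17:39;09

Ten DF minutes hold 17982 frames, so frame 31747 lies in block 1 (frames 17982–35963) with 13765 frames into that block.
The block's first minute is 1800 frames and the rest 1798 each; 13765 frames reaches minute 7, so 1 × 18 + 7 × 2 = 32 labels have been skipped so far.
Adding those back, label number 31747 + 32 = 31779 at 30 labels/s is 1059 s + 9 f = 0 h 17 min 39 s frame 9, i.e. 00:17:39;09.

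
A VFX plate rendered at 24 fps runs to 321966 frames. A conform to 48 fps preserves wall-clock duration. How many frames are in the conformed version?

Target frames = source frames × (target rate / source rate) = 321966 × (48)/(24) = 321966 × 2 = 643932.

643932 frames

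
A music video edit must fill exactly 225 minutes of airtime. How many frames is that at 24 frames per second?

225 min = 13500 s.
Frames = 13500 × 24 = 324000.

324000 frames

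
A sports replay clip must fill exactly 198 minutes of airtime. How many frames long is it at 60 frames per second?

712800 frames

198 min = 11880 s.
Frames = 11880 × 60 = 712800.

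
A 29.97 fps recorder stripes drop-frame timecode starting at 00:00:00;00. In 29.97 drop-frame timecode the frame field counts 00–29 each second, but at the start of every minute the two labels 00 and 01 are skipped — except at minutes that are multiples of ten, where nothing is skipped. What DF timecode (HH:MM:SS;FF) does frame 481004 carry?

04:27:29;16

Ten DF minutes hold 17982 frames, so frame 481004 lies in block 26 (frames 467532–485513) with 13472 frames into that block.
The block's first minute is 1800 frames and the rest 1798 each; 13472 frames reaches minute 7, so 26 × 18 + 7 × 2 = 482 labels have been skipped so far.
Adding those back, label number 481004 + 482 = 481486 at 30 labels/s is 16049 s + 16 f = 4 h 27 min 29 s frame 16, i.e. 04:27:29;16.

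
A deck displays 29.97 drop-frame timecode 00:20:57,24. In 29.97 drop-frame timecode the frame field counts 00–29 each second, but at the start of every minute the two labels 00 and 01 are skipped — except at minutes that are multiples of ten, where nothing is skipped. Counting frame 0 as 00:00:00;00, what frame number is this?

Complete 10-minute blocks: 2, each 17982 frames → 35964.
Remaining 0 whole minutes in the current block: 0 frames.
Within the current minute: 57 × 30 + 24 = 1734. Total = 35964 + 0 + 1734 = 37698.

37698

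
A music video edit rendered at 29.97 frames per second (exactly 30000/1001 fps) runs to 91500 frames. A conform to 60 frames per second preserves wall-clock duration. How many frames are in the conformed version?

Target frames = source frames × (target rate / source rate) = 91500 × (60)/(30000/1001) = 91500 × 1001/500 = 183183.

183183 frames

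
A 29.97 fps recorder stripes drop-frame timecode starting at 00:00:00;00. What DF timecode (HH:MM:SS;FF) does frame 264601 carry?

02:27:08;27

Ten DF minutes hold 17982 frames, so frame 264601 lies in block 14 (frames 251748–269729) with 12853 frames into that block.
The block's first minute is 1800 frames and the rest 1798 each; 12853 frames reaches minute 7, so 14 × 18 + 7 × 2 = 266 labels have been skipped so far.
Adding those back, label number 264601 + 266 = 264867 at 30 labels/s is 8828 s + 27 f = 2 h 27 min 8 s frame 27, i.e. 02:27:08;27.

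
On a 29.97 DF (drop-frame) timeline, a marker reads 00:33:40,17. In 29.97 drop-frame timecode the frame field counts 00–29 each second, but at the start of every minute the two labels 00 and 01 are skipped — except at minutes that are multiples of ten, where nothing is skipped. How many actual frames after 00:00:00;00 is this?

60557

Complete 10-minute blocks: 3, each 17982 frames → 53946.
Remaining 3 whole minutes in the current block: 1800 + 2 × 1798 = 5396 frames.
Within the current minute: 40 × 30 + 17 − 2 = 1215 (labels ;00/;01 skipped at this minute). Total = 53946 + 5396 + 1215 = 60557.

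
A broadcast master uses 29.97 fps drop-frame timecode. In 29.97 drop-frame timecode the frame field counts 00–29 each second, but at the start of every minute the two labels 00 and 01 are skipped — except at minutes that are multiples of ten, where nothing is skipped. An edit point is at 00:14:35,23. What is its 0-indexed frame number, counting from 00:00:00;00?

26247

Complete 10-minute blocks: 1, each 17982 frames → 17982.
Remaining 4 whole minutes in the current block: 1800 + 3 × 1798 = 7194 frames.
Within the current minute: 35 × 30 + 23 − 2 = 1071 (labels ;00/;01 skipped at this minute). Total = 17982 + 7194 + 1071 = 26247.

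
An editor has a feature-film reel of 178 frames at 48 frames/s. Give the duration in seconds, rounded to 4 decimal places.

Running time = 178 × 1/48 = 89/24 s ≈ 3.7083 s.

3.7083 seconds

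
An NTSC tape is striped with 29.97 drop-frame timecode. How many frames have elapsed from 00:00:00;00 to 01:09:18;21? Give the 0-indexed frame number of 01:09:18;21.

As if non-drop at 30 labels/s: (1 × 3600 + 9 × 60 + 18) × 30 + 21 = 124761.
Minute boundaries passed: 69; those not divisible by 10: 69 − 6 = 63; dropped labels = 2 × 63 = 126.
Actual frame index = 124761 − 126 = 124635.

124635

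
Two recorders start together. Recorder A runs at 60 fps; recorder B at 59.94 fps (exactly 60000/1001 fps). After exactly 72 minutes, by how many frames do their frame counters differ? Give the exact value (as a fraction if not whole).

259200/1001 frames

72 min = 4320 s.
A emits 60 × 4320 = 259200 frames; B emits 60000/1001 × 4320 = 259200000/1001.
Difference = 259200/1001 frames (≈ 258.9411); B is behind A.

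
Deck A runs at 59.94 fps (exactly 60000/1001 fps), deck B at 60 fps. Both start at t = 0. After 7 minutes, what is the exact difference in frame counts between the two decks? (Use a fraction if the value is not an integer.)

3600/143 frames

7 min = 420 s.
A emits 60000/1001 × 420 = 3600000/143 frames; B emits 60 × 420 = 25200.
Difference = 3600/143 frames (≈ 25.1748); B is ahead of A.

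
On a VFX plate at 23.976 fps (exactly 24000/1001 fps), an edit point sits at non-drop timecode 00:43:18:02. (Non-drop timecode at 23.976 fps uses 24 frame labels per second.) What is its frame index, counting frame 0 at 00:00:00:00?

62354

Total seconds to the label: (0 × 3600 + 43 × 60 + 18) = 2598.
Frame index = 2598 × 24 + 2 = 62354.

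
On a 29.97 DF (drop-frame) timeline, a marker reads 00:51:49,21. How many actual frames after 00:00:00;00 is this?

93199

As if non-drop at 30 labels/s: (0 × 3600 + 51 × 60 + 49) × 30 + 21 = 93291.
Minute boundaries passed: 51; those not divisible by 10: 51 − 5 = 46; dropped labels = 2 × 46 = 92.
Actual frame index = 93291 − 92 = 93199.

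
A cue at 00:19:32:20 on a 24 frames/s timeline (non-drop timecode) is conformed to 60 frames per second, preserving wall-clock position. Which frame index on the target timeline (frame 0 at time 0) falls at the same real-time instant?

frame 70370

Source frame index: (0×3600 + 19×60 + 32) × 24 + 20 = 28148.
Real time: 28148 / (24) = 7037/6 s.
Target frame: (7037/6) × (60) = 70370.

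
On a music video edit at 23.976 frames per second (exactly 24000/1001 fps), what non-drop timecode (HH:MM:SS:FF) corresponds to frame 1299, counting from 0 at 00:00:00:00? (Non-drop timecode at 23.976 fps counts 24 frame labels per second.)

00:00:54:03

1299 ÷ 24 = 54 full seconds, remainder 3 frames.
54 s = 0 h 0 min 54 s.
Timecode: 00:00:54:03.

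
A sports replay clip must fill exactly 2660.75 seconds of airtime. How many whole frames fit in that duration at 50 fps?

Frames = 2660.75 × 50 = 266075/2 ≈ 133037.5000.
Complete frames: 133037.

133037 frames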